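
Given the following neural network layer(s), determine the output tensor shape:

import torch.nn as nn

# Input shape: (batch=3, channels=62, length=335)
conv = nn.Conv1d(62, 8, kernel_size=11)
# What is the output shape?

Input shape: (3, 62, 335)
Output shape: (3, 8, 325)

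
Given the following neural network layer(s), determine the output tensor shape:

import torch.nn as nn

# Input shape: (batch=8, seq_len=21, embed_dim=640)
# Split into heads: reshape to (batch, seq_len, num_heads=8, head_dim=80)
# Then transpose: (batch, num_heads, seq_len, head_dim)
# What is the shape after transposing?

Input shape: (8, 21, 640)
  -> after reshape: (8, 21, 8, 80)
Output shape: (8, 8, 21, 80)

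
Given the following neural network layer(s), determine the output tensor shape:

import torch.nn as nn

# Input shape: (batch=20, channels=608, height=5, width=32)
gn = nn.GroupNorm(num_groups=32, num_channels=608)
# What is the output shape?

Input shape: (20, 608, 5, 32)
Output shape: (20, 608, 5, 32)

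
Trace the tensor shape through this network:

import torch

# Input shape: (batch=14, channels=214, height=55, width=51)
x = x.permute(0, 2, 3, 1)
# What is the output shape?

Input shape: (14, 214, 55, 51)
Output shape: (14, 55, 51, 214)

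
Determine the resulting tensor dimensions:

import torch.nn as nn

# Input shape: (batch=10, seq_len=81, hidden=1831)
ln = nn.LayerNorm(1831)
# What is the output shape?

Input shape: (10, 81, 1831)
Output shape: (10, 81, 1831)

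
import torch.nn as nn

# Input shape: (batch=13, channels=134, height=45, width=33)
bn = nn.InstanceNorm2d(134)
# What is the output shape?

Input shape: (13, 134, 45, 33)
Output shape: (13, 134, 45, 33)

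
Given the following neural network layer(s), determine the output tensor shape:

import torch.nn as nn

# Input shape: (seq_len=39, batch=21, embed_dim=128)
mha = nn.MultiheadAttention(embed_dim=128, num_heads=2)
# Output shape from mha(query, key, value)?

Input shape: (39, 21, 128)
Output shape: (39, 21, 128)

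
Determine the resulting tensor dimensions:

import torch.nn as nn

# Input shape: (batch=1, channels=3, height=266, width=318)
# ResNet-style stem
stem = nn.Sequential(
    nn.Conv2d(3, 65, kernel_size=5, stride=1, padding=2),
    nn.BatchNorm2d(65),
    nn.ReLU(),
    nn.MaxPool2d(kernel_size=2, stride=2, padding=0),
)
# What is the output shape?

Input shape: (1, 3, 266, 318)
  -> after Conv2d 5x5 stride=1: (1, 65, 266, 318)
Output shape: (1, 65, 133, 159)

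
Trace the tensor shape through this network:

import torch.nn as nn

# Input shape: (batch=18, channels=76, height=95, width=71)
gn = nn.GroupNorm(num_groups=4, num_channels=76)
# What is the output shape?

Input shape: (18, 76, 95, 71)
Output shape: (18, 76, 95, 71)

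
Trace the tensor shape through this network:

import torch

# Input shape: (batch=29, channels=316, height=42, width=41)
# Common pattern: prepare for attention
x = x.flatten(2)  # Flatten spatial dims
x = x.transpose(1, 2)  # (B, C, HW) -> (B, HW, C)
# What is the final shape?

Input shape: (29, 316, 42, 41)
  -> after flatten(2): (29, 316, 1722)
Output shape: (29, 1722, 316)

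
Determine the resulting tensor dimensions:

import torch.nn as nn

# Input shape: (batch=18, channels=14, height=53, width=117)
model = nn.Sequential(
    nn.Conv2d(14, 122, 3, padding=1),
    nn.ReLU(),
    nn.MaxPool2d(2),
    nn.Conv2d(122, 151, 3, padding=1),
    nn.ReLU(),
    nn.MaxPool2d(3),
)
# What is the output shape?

Input shape: (18, 14, 53, 117)
  -> after first Conv2d: (18, 122, 53, 117)
  -> after first MaxPool2d: (18, 122, 26, 58)
  -> after second Conv2d: (18, 151, 26, 58)
Output shape: (18, 151, 8, 19)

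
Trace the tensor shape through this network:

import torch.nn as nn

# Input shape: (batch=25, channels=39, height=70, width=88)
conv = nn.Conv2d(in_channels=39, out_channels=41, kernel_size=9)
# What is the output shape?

Input shape: (25, 39, 70, 88)
Output shape: (25, 41, 62, 80)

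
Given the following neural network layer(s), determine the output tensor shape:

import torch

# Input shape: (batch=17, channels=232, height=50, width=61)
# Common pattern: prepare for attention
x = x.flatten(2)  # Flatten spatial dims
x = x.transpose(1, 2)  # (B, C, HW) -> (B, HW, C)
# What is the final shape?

Input shape: (17, 232, 50, 61)
  -> after flatten(2): (17, 232, 3050)
Output shape: (17, 3050, 232)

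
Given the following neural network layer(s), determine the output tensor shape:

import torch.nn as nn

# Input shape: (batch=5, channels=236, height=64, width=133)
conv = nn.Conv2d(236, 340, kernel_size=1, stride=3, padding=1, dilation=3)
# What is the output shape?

Input shape: (5, 236, 64, 133)
Output shape: (5, 340, 22, 45)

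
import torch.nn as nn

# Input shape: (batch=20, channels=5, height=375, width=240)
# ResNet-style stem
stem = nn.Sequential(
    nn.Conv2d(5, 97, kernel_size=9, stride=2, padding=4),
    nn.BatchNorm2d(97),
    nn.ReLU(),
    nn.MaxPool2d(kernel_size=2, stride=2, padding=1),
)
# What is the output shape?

Input shape: (20, 5, 375, 240)
  -> after Conv2d 9x9 stride=2: (20, 97, 188, 120)
Output shape: (20, 97, 95, 61)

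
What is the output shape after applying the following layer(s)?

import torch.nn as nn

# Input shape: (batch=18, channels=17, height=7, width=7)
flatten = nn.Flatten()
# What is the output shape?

Input shape: (18, 17, 7, 7)
Output shape: (18, 833)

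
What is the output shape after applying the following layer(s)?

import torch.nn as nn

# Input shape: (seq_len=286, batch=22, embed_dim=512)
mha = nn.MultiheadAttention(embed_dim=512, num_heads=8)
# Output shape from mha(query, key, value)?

Input shape: (286, 22, 512)
Output shape: (286, 22, 512)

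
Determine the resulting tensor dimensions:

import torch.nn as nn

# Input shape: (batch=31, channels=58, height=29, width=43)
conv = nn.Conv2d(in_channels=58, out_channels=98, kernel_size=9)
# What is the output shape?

Input shape: (31, 58, 29, 43)
Output shape: (31, 98, 21, 35)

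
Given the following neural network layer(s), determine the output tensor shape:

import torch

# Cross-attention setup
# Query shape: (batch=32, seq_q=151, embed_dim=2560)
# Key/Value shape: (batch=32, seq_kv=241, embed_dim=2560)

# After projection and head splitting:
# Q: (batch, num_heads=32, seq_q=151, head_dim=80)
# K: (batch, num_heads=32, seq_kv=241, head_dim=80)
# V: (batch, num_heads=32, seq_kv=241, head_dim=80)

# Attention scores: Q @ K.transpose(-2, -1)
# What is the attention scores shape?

Input shape: (32, 151, 2560)
Output shape: (32, 32, 151, 241)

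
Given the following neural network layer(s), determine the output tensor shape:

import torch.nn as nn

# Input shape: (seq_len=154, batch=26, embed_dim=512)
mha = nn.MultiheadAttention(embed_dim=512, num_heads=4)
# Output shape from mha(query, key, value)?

Input shape: (154, 26, 512)
Output shape: (154, 26, 512)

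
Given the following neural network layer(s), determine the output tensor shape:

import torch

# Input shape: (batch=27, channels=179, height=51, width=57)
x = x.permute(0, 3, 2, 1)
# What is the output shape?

Input shape: (27, 179, 51, 57)
Output shape: (27, 57, 51, 179)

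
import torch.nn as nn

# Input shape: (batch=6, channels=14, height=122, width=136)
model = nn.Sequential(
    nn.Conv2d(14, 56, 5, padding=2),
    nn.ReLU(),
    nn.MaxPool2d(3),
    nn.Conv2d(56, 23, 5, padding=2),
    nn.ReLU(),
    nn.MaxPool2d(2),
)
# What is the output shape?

Input shape: (6, 14, 122, 136)
  -> after first Conv2d: (6, 56, 122, 136)
  -> after first MaxPool2d: (6, 56, 40, 45)
  -> after second Conv2d: (6, 23, 40, 45)
Output shape: (6, 23, 20, 22)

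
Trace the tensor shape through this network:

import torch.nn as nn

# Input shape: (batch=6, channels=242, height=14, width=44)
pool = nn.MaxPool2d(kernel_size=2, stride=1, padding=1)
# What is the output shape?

Input shape: (6, 242, 14, 44)
Output shape: (6, 242, 15, 45)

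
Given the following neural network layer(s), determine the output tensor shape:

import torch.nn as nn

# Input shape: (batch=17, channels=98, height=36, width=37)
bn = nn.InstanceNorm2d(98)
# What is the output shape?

Input shape: (17, 98, 36, 37)
Output shape: (17, 98, 36, 37)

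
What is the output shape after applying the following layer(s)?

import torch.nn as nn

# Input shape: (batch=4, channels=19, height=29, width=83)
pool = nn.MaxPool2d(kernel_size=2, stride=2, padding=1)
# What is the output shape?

Input shape: (4, 19, 29, 83)
Output shape: (4, 19, 15, 42)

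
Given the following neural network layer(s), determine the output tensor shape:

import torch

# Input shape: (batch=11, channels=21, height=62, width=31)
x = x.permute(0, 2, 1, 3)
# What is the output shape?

Input shape: (11, 21, 62, 31)
Output shape: (11, 62, 21, 31)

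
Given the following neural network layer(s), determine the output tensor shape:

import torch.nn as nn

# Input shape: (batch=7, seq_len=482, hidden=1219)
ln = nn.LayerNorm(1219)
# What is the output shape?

Input shape: (7, 482, 1219)
Output shape: (7, 482, 1219)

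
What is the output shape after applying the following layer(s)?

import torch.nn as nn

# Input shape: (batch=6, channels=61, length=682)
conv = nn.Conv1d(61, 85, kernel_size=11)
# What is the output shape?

Input shape: (6, 61, 682)
Output shape: (6, 85, 672)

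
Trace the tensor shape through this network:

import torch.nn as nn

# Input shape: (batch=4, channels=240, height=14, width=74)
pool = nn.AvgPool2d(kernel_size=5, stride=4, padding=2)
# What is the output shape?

Input shape: (4, 240, 14, 74)
Output shape: (4, 240, 4, 19)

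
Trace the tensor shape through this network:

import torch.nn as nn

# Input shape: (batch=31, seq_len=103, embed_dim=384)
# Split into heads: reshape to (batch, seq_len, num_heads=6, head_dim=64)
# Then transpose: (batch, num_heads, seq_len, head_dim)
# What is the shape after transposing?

Input shape: (31, 103, 384)
  -> after reshape: (31, 103, 6, 64)
Output shape: (31, 6, 103, 64)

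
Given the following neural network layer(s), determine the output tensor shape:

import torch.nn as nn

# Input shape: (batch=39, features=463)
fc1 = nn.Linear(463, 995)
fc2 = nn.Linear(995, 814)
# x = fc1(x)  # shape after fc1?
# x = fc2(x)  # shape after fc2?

Input shape: (39, 463)
  -> after fc1: (39, 995)
Output shape: (39, 814)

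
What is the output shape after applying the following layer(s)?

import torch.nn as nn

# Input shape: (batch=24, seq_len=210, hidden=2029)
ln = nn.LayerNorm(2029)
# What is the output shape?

Input shape: (24, 210, 2029)
Output shape: (24, 210, 2029)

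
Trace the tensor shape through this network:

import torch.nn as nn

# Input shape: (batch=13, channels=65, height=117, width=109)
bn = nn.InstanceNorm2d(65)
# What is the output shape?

Input shape: (13, 65, 117, 109)
Output shape: (13, 65, 117, 109)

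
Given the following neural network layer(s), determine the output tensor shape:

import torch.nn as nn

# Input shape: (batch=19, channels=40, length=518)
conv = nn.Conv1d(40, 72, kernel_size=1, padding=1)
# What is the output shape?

Input shape: (19, 40, 518)
Output shape: (19, 72, 520)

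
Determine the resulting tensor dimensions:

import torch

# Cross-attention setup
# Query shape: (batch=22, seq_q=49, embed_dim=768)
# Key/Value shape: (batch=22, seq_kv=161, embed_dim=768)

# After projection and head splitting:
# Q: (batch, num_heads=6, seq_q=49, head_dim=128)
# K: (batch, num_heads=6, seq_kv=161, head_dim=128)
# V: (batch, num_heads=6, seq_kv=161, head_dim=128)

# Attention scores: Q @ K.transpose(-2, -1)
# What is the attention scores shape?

Input shape: (22, 49, 768)
Output shape: (22, 6, 49, 161)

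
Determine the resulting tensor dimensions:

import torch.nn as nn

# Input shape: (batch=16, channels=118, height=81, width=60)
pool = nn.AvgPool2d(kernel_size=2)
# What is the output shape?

Input shape: (16, 118, 81, 60)
Output shape: (16, 118, 40, 30)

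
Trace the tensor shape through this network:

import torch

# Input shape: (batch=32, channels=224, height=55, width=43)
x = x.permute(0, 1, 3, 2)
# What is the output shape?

Input shape: (32, 224, 55, 43)
Output shape: (32, 224, 43, 55)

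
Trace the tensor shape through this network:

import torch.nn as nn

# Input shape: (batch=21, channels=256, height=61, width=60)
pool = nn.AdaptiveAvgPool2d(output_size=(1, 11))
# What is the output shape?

Input shape: (21, 256, 61, 60)
Output shape: (21, 256, 1, 11)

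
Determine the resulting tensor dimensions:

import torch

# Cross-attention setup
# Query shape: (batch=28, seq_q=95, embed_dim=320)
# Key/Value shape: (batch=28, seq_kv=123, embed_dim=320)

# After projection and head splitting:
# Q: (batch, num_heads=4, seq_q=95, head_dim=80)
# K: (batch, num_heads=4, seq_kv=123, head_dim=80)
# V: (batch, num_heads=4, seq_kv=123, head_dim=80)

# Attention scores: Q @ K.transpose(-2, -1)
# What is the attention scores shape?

Input shape: (28, 95, 320)
Output shape: (28, 4, 95, 123)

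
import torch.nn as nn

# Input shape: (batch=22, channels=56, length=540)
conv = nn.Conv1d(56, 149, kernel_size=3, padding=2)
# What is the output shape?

Input shape: (22, 56, 540)
Output shape: (22, 149, 542)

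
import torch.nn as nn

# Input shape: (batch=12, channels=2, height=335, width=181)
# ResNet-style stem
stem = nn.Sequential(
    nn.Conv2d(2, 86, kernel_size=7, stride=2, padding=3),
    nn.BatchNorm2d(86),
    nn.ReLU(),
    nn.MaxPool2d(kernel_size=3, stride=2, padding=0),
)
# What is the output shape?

Input shape: (12, 2, 335, 181)
  -> after Conv2d 7x7 stride=2: (12, 86, 168, 91)
Output shape: (12, 86, 83, 45)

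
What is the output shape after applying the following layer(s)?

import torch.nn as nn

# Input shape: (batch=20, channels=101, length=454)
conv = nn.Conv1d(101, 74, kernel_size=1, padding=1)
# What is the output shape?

Input shape: (20, 101, 454)
Output shape: (20, 74, 456)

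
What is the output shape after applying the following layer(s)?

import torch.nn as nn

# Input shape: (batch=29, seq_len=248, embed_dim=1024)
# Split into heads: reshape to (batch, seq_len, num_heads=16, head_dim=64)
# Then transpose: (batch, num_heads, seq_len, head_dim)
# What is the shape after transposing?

Input shape: (29, 248, 1024)
  -> after reshape: (29, 248, 16, 64)
Output shape: (29, 16, 248, 64)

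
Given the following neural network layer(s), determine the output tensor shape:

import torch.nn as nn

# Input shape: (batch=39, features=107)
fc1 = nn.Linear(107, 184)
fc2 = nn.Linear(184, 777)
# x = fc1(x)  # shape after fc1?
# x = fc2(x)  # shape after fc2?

Input shape: (39, 107)
  -> after fc1: (39, 184)
Output shape: (39, 777)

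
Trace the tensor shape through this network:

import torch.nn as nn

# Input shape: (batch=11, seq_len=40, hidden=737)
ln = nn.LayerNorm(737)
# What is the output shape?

Input shape: (11, 40, 737)
Output shape: (11, 40, 737)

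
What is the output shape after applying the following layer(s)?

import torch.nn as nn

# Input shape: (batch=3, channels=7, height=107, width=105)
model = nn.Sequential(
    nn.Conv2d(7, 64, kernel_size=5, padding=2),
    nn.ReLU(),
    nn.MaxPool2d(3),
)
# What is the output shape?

Input shape: (3, 7, 107, 105)
  -> after Conv2d: (3, 64, 107, 105)
  -> after ReLU: (3, 64, 107, 105)
Output shape: (3, 64, 35, 35)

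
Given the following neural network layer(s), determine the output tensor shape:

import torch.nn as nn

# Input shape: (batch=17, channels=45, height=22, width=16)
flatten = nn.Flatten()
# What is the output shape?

Input shape: (17, 45, 22, 16)
Output shape: (17, 15840)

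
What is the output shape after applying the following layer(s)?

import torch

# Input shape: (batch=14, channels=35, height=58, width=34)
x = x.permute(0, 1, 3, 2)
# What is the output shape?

Input shape: (14, 35, 58, 34)
Output shape: (14, 35, 34, 58)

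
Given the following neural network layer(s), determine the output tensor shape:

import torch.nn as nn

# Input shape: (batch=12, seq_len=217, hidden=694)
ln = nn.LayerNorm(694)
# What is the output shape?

Input shape: (12, 217, 694)
Output shape: (12, 217, 694)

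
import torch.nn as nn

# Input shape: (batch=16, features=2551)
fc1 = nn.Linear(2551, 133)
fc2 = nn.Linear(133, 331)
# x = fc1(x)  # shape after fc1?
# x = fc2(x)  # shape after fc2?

Input shape: (16, 2551)
  -> after fc1: (16, 133)
Output shape: (16, 331)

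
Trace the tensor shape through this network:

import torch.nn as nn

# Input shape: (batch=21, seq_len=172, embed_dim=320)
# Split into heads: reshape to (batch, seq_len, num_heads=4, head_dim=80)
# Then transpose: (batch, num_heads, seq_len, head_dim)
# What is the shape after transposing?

Input shape: (21, 172, 320)
  -> after reshape: (21, 172, 4, 80)
Output shape: (21, 4, 172, 80)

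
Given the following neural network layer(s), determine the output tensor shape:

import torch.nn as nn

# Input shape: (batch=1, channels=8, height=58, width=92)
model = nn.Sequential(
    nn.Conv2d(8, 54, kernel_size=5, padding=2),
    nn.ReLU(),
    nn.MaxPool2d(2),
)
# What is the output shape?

Input shape: (1, 8, 58, 92)
  -> after Conv2d: (1, 54, 58, 92)
  -> after ReLU: (1, 54, 58, 92)
Output shape: (1, 54, 29, 46)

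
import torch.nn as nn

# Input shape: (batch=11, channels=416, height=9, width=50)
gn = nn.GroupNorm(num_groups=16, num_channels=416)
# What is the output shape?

Input shape: (11, 416, 9, 50)
Output shape: (11, 416, 9, 50)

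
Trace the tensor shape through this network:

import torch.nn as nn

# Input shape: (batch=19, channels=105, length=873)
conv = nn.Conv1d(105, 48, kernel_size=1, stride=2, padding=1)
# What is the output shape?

Input shape: (19, 105, 873)
Output shape: (19, 48, 438)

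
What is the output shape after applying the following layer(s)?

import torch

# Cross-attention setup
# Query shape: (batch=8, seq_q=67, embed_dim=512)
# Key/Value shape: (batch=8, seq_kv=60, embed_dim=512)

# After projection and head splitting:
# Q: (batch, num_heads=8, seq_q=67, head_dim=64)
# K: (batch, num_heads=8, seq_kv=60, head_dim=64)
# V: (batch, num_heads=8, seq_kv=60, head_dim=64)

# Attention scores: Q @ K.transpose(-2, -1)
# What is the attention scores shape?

Input shape: (8, 67, 512)
Output shape: (8, 8, 67, 60)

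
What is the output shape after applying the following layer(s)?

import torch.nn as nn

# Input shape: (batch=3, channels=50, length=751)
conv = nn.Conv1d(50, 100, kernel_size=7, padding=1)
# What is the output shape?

Input shape: (3, 50, 751)
Output shape: (3, 100, 747)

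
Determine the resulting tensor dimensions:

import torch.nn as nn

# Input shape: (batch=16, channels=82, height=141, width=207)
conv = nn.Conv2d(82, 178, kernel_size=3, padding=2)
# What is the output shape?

Input shape: (16, 82, 141, 207)
Output shape: (16, 178, 143, 209)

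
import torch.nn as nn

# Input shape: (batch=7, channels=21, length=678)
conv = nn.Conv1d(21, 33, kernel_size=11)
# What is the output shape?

Input shape: (7, 21, 678)
Output shape: (7, 33, 668)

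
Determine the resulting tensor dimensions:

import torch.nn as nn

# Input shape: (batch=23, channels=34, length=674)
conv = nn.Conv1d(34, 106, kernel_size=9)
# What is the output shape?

Input shape: (23, 34, 674)
Output shape: (23, 106, 666)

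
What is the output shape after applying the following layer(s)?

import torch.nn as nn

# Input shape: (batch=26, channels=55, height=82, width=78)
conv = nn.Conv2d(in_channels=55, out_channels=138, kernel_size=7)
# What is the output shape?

Input shape: (26, 55, 82, 78)
Output shape: (26, 138, 76, 72)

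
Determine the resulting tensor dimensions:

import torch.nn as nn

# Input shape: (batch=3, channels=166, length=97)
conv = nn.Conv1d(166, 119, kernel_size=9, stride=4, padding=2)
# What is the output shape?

Input shape: (3, 166, 97)
Output shape: (3, 119, 24)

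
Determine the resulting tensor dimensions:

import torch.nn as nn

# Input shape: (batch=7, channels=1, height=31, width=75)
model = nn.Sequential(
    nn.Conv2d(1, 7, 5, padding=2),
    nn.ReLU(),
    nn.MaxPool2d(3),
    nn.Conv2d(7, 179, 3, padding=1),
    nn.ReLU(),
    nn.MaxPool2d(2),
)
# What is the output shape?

Input shape: (7, 1, 31, 75)
  -> after first Conv2d: (7, 7, 31, 75)
  -> after first MaxPool2d: (7, 7, 10, 25)
  -> after second Conv2d: (7, 179, 10, 25)
Output shape: (7, 179, 5, 12)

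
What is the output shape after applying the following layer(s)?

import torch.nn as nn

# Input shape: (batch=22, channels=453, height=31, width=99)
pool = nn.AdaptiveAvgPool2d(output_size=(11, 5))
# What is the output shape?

Input shape: (22, 453, 31, 99)
Output shape: (22, 453, 11, 5)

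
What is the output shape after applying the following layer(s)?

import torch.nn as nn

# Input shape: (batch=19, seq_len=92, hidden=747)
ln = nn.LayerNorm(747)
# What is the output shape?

Input shape: (19, 92, 747)
Output shape: (19, 92, 747)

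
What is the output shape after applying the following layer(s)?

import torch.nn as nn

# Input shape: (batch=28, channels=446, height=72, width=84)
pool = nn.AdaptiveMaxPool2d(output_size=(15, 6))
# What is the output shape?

Input shape: (28, 446, 72, 84)
Output shape: (28, 446, 15, 6)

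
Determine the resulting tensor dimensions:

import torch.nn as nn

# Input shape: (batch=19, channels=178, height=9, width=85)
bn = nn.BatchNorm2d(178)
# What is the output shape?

Input shape: (19, 178, 9, 85)
Output shape: (19, 178, 9, 85)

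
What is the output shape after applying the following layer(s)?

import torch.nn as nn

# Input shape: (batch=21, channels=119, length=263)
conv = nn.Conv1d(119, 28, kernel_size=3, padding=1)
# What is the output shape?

Input shape: (21, 119, 263)
Output shape: (21, 28, 263)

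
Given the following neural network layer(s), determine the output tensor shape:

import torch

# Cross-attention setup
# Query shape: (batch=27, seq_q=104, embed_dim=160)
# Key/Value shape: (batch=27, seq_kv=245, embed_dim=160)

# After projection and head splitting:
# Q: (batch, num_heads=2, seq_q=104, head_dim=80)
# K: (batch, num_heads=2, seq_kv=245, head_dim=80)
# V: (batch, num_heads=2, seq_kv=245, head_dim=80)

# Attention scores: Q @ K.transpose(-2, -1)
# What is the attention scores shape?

Input shape: (27, 104, 160)
Output shape: (27, 2, 104, 245)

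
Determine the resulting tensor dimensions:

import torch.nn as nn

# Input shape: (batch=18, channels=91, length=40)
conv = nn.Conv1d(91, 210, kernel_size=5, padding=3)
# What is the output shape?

Input shape: (18, 91, 40)
Output shape: (18, 210, 42)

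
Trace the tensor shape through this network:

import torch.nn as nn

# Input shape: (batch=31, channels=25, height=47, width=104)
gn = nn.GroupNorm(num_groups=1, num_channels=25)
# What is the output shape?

Input shape: (31, 25, 47, 104)
Output shape: (31, 25, 47, 104)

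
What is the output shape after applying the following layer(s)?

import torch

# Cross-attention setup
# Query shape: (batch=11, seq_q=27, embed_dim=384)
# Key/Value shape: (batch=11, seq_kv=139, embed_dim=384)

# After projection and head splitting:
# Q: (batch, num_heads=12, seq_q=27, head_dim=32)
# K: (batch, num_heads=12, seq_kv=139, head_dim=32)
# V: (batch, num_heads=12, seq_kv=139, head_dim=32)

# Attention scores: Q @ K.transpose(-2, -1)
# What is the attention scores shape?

Input shape: (11, 27, 384)
Output shape: (11, 12, 27, 139)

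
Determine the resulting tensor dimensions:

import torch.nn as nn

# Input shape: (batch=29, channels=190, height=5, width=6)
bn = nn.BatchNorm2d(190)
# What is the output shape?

Input shape: (29, 190, 5, 6)
Output shape: (29, 190, 5, 6)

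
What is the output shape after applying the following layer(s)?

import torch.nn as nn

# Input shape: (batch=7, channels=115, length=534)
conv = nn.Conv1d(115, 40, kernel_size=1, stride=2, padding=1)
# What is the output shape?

Input shape: (7, 115, 534)
Output shape: (7, 40, 268)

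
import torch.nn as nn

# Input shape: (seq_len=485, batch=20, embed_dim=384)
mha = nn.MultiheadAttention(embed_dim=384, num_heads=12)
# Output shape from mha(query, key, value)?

Input shape: (485, 20, 384)
Output shape: (485, 20, 384)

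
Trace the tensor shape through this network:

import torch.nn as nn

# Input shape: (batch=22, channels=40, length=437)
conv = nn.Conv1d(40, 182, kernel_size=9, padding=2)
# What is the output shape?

Input shape: (22, 40, 437)
Output shape: (22, 182, 433)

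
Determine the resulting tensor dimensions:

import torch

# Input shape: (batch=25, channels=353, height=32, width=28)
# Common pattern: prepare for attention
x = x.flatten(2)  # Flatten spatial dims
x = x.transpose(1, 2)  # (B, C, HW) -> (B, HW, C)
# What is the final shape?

Input shape: (25, 353, 32, 28)
  -> after flatten(2): (25, 353, 896)
Output shape: (25, 896, 353)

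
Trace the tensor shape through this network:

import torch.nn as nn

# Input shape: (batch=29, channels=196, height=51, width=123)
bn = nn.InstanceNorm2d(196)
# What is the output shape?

Input shape: (29, 196, 51, 123)
Output shape: (29, 196, 51, 123)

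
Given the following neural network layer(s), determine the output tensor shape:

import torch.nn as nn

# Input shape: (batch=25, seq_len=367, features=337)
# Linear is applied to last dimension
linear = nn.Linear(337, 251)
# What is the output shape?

Input shape: (25, 367, 337)
Output shape: (25, 367, 251)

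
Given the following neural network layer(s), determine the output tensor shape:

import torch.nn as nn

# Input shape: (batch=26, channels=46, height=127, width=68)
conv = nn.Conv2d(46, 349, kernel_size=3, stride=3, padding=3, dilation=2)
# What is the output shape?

Input shape: (26, 46, 127, 68)
Output shape: (26, 349, 43, 24)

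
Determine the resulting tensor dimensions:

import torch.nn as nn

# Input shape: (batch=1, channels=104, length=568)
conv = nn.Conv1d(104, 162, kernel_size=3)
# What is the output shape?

Input shape: (1, 104, 568)
Output shape: (1, 162, 566)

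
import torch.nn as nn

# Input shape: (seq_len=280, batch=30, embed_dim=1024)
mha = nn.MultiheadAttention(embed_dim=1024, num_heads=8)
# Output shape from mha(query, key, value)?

Input shape: (280, 30, 1024)
Output shape: (280, 30, 1024)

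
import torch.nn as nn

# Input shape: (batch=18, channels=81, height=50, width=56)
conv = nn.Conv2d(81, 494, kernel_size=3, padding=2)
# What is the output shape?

Input shape: (18, 81, 50, 56)
Output shape: (18, 494, 52, 58)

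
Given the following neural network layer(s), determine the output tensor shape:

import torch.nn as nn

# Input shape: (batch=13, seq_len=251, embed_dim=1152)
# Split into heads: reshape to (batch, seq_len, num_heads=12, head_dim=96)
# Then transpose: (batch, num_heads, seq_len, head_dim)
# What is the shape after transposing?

Input shape: (13, 251, 1152)
  -> after reshape: (13, 251, 12, 96)
Output shape: (13, 12, 251, 96)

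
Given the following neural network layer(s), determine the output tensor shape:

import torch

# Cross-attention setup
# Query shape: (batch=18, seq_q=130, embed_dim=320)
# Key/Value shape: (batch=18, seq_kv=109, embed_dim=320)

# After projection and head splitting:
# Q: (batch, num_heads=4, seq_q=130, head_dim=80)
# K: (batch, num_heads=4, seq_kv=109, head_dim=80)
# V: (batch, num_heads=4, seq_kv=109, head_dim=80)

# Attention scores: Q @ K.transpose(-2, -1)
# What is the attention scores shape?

Input shape: (18, 130, 320)
Output shape: (18, 4, 130, 109)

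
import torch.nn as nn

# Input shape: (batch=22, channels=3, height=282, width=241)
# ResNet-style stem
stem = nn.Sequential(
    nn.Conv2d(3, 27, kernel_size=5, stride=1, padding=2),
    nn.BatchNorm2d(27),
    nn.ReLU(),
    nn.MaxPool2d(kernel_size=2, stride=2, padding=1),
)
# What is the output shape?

Input shape: (22, 3, 282, 241)
  -> after Conv2d 5x5 stride=1: (22, 27, 282, 241)
Output shape: (22, 27, 142, 121)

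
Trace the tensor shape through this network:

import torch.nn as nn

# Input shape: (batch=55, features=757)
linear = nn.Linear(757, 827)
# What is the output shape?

Input shape: (55, 757)
Output shape: (55, 827)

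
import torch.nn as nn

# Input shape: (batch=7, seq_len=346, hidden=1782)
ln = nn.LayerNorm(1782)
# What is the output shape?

Input shape: (7, 346, 1782)
Output shape: (7, 346, 1782)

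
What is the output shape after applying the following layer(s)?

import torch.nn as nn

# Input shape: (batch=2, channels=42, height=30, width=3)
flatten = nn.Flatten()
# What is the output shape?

Input shape: (2, 42, 30, 3)
Output shape: (2, 3780)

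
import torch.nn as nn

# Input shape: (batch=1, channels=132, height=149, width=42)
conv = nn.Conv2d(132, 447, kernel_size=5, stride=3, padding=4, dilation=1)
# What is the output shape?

Input shape: (1, 132, 149, 42)
Output shape: (1, 447, 51, 16)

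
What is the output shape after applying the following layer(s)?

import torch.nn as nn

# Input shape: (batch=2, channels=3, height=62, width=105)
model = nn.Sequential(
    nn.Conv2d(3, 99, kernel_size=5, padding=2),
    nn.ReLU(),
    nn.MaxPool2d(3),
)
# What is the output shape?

Input shape: (2, 3, 62, 105)
  -> after Conv2d: (2, 99, 62, 105)
  -> after ReLU: (2, 99, 62, 105)
Output shape: (2, 99, 20, 35)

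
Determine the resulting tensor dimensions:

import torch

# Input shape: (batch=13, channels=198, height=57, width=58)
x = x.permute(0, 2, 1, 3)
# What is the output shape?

Input shape: (13, 198, 57, 58)
Output shape: (13, 57, 198, 58)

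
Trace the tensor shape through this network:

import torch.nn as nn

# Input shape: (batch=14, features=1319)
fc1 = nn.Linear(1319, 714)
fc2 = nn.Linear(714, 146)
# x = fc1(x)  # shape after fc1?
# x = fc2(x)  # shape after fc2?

Input shape: (14, 1319)
  -> after fc1: (14, 714)
Output shape: (14, 146)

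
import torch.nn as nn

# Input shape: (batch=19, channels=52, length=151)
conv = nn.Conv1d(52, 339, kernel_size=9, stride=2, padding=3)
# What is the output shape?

Input shape: (19, 52, 151)
Output shape: (19, 339, 75)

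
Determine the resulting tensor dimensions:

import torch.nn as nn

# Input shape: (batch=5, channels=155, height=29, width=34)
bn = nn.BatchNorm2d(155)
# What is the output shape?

Input shape: (5, 155, 29, 34)
Output shape: (5, 155, 29, 34)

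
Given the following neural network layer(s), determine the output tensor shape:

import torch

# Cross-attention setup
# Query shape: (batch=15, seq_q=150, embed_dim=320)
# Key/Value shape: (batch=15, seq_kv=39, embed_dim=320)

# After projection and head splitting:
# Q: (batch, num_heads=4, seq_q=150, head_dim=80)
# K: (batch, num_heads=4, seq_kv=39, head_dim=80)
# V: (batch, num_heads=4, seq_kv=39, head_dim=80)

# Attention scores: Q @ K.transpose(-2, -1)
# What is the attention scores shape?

Input shape: (15, 150, 320)
Output shape: (15, 4, 150, 39)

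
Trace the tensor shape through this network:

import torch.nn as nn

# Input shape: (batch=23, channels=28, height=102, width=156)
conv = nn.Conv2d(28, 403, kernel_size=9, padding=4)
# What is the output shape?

Input shape: (23, 28, 102, 156)
Output shape: (23, 403, 102, 156)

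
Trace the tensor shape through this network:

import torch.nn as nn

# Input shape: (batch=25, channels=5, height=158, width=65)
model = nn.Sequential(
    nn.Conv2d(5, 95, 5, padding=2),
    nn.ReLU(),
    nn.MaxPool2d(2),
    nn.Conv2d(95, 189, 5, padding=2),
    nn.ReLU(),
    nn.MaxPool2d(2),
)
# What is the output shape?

Input shape: (25, 5, 158, 65)
  -> after first Conv2d: (25, 95, 158, 65)
  -> after first MaxPool2d: (25, 95, 79, 32)
  -> after second Conv2d: (25, 189, 79, 32)
Output shape: (25, 189, 39, 16)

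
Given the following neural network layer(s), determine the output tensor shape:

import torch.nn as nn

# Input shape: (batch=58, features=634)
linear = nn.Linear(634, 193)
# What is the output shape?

Input shape: (58, 634)
Output shape: (58, 193)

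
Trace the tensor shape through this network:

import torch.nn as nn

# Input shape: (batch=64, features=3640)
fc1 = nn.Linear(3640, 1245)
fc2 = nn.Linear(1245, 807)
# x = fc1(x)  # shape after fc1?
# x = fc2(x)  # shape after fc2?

Input shape: (64, 3640)
  -> after fc1: (64, 1245)
Output shape: (64, 807)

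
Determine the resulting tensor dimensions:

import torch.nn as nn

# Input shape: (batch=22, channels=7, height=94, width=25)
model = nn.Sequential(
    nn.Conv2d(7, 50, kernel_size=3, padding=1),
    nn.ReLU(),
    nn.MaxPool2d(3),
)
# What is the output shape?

Input shape: (22, 7, 94, 25)
  -> after Conv2d: (22, 50, 94, 25)
  -> after ReLU: (22, 50, 94, 25)
Output shape: (22, 50, 31, 8)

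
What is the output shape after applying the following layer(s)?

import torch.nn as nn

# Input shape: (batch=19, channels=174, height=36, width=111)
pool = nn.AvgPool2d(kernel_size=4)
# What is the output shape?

Input shape: (19, 174, 36, 111)
Output shape: (19, 174, 9, 27)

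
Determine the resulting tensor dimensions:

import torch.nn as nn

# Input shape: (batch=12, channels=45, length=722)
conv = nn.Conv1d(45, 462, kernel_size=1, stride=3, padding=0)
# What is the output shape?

Input shape: (12, 45, 722)
Output shape: (12, 462, 241)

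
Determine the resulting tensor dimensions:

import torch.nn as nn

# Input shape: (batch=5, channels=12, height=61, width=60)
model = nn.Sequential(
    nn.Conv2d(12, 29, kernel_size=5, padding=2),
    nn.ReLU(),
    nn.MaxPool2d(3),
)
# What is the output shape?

Input shape: (5, 12, 61, 60)
  -> after Conv2d: (5, 29, 61, 60)
  -> after ReLU: (5, 29, 61, 60)
Output shape: (5, 29, 20, 20)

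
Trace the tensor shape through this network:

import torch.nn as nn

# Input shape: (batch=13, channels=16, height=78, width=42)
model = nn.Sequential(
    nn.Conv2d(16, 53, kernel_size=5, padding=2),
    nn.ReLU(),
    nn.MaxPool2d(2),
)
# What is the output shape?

Input shape: (13, 16, 78, 42)
  -> after Conv2d: (13, 53, 78, 42)
  -> after ReLU: (13, 53, 78, 42)
Output shape: (13, 53, 39, 21)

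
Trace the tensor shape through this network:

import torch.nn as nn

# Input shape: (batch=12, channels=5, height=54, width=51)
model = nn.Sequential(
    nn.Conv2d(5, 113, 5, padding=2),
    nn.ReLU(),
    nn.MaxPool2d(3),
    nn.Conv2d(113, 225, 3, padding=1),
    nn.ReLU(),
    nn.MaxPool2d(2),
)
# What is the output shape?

Input shape: (12, 5, 54, 51)
  -> after first Conv2d: (12, 113, 54, 51)
  -> after first MaxPool2d: (12, 113, 18, 17)
  -> after second Conv2d: (12, 225, 18, 17)
Output shape: (12, 225, 9, 8)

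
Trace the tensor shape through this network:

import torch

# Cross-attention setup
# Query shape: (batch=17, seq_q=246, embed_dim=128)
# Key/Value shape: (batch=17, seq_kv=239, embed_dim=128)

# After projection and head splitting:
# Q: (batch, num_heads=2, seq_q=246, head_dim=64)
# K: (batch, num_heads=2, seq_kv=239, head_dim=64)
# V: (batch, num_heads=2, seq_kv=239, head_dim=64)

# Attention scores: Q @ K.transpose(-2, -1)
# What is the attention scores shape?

Input shape: (17, 246, 128)
Output shape: (17, 2, 246, 239)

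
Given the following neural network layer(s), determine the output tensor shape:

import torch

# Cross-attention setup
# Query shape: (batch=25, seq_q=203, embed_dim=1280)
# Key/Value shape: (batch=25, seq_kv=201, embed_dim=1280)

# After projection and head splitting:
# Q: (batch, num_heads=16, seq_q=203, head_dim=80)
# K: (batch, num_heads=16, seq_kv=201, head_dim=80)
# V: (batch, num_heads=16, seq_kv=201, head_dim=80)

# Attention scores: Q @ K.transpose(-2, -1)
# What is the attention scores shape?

Input shape: (25, 203, 1280)
Output shape: (25, 16, 203, 201)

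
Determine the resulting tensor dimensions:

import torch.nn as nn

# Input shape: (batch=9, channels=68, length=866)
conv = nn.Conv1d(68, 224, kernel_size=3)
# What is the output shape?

Input shape: (9, 68, 866)
Output shape: (9, 224, 864)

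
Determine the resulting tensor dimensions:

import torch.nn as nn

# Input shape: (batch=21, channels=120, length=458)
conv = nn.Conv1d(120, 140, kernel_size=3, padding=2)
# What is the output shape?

Input shape: (21, 120, 458)
Output shape: (21, 140, 460)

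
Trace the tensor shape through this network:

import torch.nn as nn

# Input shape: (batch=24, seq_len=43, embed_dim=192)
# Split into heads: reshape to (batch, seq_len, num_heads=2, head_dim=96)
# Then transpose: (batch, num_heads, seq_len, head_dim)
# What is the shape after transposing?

Input shape: (24, 43, 192)
  -> after reshape: (24, 43, 2, 96)
Output shape: (24, 2, 43, 96)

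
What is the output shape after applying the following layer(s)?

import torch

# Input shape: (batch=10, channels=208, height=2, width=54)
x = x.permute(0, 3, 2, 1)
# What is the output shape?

Input shape: (10, 208, 2, 54)
Output shape: (10, 54, 2, 208)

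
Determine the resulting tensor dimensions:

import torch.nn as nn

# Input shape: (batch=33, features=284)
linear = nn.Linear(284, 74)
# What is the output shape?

Input shape: (33, 284)
Output shape: (33, 74)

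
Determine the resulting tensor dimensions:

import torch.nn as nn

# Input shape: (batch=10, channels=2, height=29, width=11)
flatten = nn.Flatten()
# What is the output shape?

Input shape: (10, 2, 29, 11)
Output shape: (10, 638)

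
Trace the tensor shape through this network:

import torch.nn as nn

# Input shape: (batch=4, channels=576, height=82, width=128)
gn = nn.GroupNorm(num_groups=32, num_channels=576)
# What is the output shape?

Input shape: (4, 576, 82, 128)
Output shape: (4, 576, 82, 128)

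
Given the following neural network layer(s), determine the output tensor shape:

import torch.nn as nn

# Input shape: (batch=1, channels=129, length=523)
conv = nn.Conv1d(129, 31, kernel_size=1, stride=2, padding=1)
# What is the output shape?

Input shape: (1, 129, 523)
Output shape: (1, 31, 263)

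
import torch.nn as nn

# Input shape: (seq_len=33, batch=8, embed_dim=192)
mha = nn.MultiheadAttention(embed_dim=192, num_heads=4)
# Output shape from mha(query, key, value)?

Input shape: (33, 8, 192)
Output shape: (33, 8, 192)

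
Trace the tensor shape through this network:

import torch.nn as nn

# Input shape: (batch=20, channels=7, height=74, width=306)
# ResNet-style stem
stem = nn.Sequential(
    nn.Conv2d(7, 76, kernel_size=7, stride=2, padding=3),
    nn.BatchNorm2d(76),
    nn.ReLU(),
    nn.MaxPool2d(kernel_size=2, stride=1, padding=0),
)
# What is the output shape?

Input shape: (20, 7, 74, 306)
  -> after Conv2d 7x7 stride=2: (20, 76, 37, 153)
Output shape: (20, 76, 36, 152)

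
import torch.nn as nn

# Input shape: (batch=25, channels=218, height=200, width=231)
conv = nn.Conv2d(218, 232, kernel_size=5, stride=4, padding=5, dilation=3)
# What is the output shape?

Input shape: (25, 218, 200, 231)
Output shape: (25, 232, 50, 58)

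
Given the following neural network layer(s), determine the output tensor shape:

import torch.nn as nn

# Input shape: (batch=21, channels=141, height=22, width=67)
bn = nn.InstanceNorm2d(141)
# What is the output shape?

Input shape: (21, 141, 22, 67)
Output shape: (21, 141, 22, 67)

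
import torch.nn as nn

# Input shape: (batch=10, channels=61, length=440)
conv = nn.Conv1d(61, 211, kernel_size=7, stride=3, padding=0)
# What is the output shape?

Input shape: (10, 61, 440)
Output shape: (10, 211, 145)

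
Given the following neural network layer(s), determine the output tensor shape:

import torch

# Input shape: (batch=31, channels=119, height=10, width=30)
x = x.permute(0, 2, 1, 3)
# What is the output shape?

Input shape: (31, 119, 10, 30)
Output shape: (31, 10, 119, 30)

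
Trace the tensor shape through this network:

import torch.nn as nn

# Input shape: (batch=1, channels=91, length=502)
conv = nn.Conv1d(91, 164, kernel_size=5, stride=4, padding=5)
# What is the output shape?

Input shape: (1, 91, 502)
Output shape: (1, 164, 127)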